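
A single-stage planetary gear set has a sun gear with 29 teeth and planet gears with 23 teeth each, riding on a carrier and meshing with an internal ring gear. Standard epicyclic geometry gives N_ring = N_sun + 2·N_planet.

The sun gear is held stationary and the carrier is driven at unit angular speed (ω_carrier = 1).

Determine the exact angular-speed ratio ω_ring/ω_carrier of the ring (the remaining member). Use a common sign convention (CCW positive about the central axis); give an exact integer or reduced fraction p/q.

104/75

N_ring = 29 + 2·23 = 75
29(ω_s−ω_c) = −75(ω_r−ω_c),  ω_s=0, ω_c=1
ω_r = 1 − (29/75)(0−1) = 104/75
ω_r/ω_c = 104/75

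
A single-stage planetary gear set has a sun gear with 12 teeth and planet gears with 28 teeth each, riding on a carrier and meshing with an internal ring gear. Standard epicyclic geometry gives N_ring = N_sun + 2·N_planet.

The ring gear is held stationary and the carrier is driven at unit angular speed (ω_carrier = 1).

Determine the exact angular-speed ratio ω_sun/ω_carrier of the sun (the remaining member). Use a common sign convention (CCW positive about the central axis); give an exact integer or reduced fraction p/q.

N_ring = 12 + 2·28 = 68
12(ω_s−ω_c) = −68(ω_r−ω_c),  ω_r=0, ω_c=1
ω_s = 1 − (68/12)(0−1) = 20/3
ω_s/ω_c = 20/3

20/3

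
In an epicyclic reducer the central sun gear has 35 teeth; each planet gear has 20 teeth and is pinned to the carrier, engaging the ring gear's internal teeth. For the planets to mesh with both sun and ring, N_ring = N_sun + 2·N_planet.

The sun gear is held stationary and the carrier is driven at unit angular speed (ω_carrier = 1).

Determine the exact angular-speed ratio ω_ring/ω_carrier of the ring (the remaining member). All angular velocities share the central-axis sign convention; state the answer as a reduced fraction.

N_ring = 35 + 2·20 = 75
35(ω_s−ω_c) = −75(ω_r−ω_c),  ω_s=0, ω_c=1
ω_r = 1 − (35/75)(0−1) = 22/15
ω_r/ω_c = 22/15

22/15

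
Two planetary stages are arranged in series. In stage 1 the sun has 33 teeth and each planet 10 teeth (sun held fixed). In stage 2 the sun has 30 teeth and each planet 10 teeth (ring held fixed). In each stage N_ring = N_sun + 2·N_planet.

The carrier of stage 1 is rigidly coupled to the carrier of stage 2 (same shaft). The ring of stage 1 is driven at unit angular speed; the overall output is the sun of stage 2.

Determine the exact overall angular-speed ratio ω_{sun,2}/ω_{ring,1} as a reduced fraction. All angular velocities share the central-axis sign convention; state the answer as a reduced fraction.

212/129

Stage 1: N_ring = 33 + 2·10 = 53
Stage 1: 33(ω_s−ω_c) = −53(ω_r−ω_c),  ω_s=0, ω_r=1
Stage 1: 33(0−ω_c) = −53(1−ω_c)  ⇒  86ω_c = 53  ⇒  ω_c = 53/86
  ⇒ ω_c¹/ω_r¹ = 53/86
Stage 2: N_ring = 30 + 2·10 = 50
Stage 2: 30(ω_s−ω_c) = −50(ω_r−ω_c),  ω_r=0, ω_c=1
Stage 2: ω_s = 1 − (50/30)(0−1) = 8/3
  ⇒ ω_s²/ω_c² = 8/3
Coupling ω_c² = ω_c¹ ⇒ overall = 53/86 × 8/3 = 212/129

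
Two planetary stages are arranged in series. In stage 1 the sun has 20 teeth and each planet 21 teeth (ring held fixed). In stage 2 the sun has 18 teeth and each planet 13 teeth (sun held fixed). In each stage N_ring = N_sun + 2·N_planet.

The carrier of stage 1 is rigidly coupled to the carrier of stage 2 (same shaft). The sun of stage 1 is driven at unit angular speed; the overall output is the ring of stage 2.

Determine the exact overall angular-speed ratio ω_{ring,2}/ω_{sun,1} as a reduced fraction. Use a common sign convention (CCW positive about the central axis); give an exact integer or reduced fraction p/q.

Stage 1: N_ring = 20 + 2·21 = 62
Stage 1: 20(ω_s−ω_c) = −62(ω_r−ω_c),  ω_r=0, ω_s=1
Stage 1: 20(1−ω_c) = −62(0−ω_c)  ⇒  82ω_c = 20  ⇒  ω_c = 10/41
  ⇒ ω_c¹/ω_s¹ = 10/41
Stage 2: N_ring = 18 + 2·13 = 44
Stage 2: 18(ω_s−ω_c) = −44(ω_r−ω_c),  ω_s=0, ω_c=1
Stage 2: ω_r = 1 − (18/44)(0−1) = 31/22
  ⇒ ω_r²/ω_c² = 31/22
Coupling ω_c² = ω_c¹ ⇒ overall = 10/41 × 31/22 = 155/451

155/451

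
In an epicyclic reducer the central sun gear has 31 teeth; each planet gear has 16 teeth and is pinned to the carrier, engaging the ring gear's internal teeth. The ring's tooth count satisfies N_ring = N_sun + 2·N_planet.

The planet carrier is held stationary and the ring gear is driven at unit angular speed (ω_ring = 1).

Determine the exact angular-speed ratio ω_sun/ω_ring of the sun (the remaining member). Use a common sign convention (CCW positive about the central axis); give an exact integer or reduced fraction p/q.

-63/31

N_ring = 31 + 2·16 = 63
31(ω_s−ω_c) = −63(ω_r−ω_c),  ω_c=0, ω_r=1
ω_s = 0 − (63/31)(1−0) = -63/31
ω_s/ω_r = -63/31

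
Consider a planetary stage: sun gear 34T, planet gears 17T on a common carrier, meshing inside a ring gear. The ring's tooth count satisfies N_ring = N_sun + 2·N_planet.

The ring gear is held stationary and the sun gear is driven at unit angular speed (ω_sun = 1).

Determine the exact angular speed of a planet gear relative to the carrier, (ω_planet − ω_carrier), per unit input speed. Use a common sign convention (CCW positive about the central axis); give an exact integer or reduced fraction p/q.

N_ring = 34 + 2·17 = 68
34(ω_s−ω_c) = −68(ω_r−ω_c),  ω_r=0, ω_s=1
34(1−ω_c) = −68(0−ω_c)  ⇒  102ω_c = 34  ⇒  ω_c = 1/3
sun–planet: 34·(1−1/3) = −17·(ω_p−ω_c)  ⇒  ω_p−ω_c = −(34/17)·(2/3) = -4/3

-4/3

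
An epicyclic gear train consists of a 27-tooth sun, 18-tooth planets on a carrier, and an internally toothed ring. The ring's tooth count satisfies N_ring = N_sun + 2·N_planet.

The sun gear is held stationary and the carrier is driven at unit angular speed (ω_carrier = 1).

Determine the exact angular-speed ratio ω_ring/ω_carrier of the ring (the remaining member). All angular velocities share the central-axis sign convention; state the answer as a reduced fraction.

N_ring = 27 + 2·18 = 63
27(ω_s−ω_c) = −63(ω_r−ω_c),  ω_s=0, ω_c=1
ω_r = 1 − (27/63)(0−1) = 10/7
ω_r/ω_c = 10/7

10/7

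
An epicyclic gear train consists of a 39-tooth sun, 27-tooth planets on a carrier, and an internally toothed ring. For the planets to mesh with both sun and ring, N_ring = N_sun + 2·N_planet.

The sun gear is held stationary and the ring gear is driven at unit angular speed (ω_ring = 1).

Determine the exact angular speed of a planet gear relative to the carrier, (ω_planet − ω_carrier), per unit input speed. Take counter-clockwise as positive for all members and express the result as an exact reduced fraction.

403/396

N_ring = 39 + 2·27 = 93
39(ω_s−ω_c) = −93(ω_r−ω_c),  ω_s=0, ω_r=1
39(0−ω_c) = −93(1−ω_c)  ⇒  132ω_c = 93  ⇒  ω_c = 31/44
sun–planet: 39·(0−31/44) = −27·(ω_p−ω_c)  ⇒  ω_p−ω_c = −(39/27)·(-31/44) = 403/396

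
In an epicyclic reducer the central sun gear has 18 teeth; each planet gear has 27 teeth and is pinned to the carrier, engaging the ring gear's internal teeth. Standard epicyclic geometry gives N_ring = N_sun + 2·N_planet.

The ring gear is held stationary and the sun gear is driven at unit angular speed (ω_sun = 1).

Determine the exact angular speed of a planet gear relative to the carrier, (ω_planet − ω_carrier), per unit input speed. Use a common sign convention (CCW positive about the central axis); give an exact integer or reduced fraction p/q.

N_ring = 18 + 2·27 = 72
18(ω_s−ω_c) = −72(ω_r−ω_c),  ω_r=0, ω_s=1
18(1−ω_c) = −72(0−ω_c)  ⇒  90ω_c = 18  ⇒  ω_c = 1/5
sun–planet: 18·(1−1/5) = −27·(ω_p−ω_c)  ⇒  ω_p−ω_c = −(18/27)·(4/5) = -8/15

-8/15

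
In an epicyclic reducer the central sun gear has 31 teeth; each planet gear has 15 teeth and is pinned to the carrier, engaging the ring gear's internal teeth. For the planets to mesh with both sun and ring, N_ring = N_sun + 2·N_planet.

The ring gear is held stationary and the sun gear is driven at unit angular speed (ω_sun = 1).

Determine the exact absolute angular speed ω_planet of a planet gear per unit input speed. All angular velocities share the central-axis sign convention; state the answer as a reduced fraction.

N_ring = 31 + 2·15 = 61
31(ω_s−ω_c) = −61(ω_r−ω_c),  ω_r=0, ω_s=1
31(1−ω_c) = −61(0−ω_c)  ⇒  92ω_c = 31  ⇒  ω_c = 31/92
sun–planet: 31·(1−31/92) = −15·(ω_p−ω_c)  ⇒  ω_p−ω_c = −(31/15)·(61/92) = -1891/1380
ω_p = 31/92 − 1891/1380 = -31/30

-31/30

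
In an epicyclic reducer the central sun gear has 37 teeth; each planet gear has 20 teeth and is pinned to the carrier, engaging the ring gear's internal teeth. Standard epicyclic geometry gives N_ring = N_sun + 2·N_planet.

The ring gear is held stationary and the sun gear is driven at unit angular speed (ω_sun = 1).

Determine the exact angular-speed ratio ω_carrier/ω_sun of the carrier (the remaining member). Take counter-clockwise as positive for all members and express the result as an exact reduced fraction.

37/114

N_ring = 37 + 2·20 = 77
37(ω_s−ω_c) = −77(ω_r−ω_c),  ω_r=0, ω_s=1
37(1−ω_c) = −77(0−ω_c)  ⇒  114ω_c = 37  ⇒  ω_c = 37/114
ω_c/ω_s = 37/114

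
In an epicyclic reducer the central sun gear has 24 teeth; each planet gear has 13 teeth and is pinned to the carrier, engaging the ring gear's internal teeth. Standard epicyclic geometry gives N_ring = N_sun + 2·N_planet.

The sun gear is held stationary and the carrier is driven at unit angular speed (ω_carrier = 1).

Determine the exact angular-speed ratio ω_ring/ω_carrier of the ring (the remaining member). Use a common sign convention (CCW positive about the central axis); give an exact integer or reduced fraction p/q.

37/25

N_ring = 24 + 2·13 = 50
24(ω_s−ω_c) = −50(ω_r−ω_c),  ω_s=0, ω_c=1
ω_r = 1 − (24/50)(0−1) = 37/25
ω_r/ω_c = 37/25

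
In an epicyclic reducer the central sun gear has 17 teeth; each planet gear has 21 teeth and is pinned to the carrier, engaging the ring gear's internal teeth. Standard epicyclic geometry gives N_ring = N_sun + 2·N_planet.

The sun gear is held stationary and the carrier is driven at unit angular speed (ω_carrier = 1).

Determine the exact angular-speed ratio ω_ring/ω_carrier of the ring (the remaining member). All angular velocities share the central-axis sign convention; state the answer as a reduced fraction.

76/59

N_ring = 17 + 2·21 = 59
17(ω_s−ω_c) = −59(ω_r−ω_c),  ω_s=0, ω_c=1
ω_r = 1 − (17/59)(0−1) = 76/59
ω_r/ω_c = 76/59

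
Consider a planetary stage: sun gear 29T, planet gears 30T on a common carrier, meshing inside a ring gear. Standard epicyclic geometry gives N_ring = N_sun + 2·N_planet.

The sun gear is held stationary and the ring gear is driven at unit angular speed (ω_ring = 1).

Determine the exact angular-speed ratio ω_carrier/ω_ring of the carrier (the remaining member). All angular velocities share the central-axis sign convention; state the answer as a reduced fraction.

89/118

N_ring = 29 + 2·30 = 89
29(ω_s−ω_c) = −89(ω_r−ω_c),  ω_s=0, ω_r=1
29(0−ω_c) = −89(1−ω_c)  ⇒  118ω_c = 89  ⇒  ω_c = 89/118
ω_c/ω_r = 89/118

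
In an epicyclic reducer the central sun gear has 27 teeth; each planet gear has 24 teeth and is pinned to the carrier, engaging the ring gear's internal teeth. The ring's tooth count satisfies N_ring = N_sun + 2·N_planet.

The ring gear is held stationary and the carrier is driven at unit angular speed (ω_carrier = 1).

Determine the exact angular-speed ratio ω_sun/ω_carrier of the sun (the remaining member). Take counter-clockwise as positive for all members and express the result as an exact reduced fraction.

N_ring = 27 + 2·24 = 75
27(ω_s−ω_c) = −75(ω_r−ω_c),  ω_r=0, ω_c=1
ω_s = 1 − (75/27)(0−1) = 34/9
ω_s/ω_c = 34/9

34/9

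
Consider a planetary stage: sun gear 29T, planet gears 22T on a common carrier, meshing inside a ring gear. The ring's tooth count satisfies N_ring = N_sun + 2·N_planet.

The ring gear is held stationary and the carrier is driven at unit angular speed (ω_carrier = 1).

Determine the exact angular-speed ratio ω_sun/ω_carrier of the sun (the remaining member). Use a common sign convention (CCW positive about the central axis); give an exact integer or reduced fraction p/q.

102/29

N_ring = 29 + 2·22 = 73
29(ω_s−ω_c) = −73(ω_r−ω_c),  ω_r=0, ω_c=1
ω_s = 1 − (73/29)(0−1) = 102/29
ω_s/ω_c = 102/29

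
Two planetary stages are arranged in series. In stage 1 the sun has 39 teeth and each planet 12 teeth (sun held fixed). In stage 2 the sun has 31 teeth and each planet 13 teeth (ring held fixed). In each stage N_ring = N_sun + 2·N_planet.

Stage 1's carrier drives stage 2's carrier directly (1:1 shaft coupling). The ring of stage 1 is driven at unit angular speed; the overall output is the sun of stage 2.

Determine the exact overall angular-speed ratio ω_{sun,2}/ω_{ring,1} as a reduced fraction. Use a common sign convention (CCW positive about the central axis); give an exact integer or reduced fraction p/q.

924/527

Stage 1: N_ring = 39 + 2·12 = 63
Stage 1: 39(ω_s−ω_c) = −63(ω_r−ω_c),  ω_s=0, ω_r=1
Stage 1: 39(0−ω_c) = −63(1−ω_c)  ⇒  102ω_c = 63  ⇒  ω_c = 21/34
  ⇒ ω_c¹/ω_r¹ = 21/34
Stage 2: N_ring = 31 + 2·13 = 57
Stage 2: 31(ω_s−ω_c) = −57(ω_r−ω_c),  ω_r=0, ω_c=1
Stage 2: ω_s = 1 − (57/31)(0−1) = 88/31
  ⇒ ω_s²/ω_c² = 88/31
Coupling ω_c² = ω_c¹ ⇒ overall = 21/34 × 88/31 = 924/527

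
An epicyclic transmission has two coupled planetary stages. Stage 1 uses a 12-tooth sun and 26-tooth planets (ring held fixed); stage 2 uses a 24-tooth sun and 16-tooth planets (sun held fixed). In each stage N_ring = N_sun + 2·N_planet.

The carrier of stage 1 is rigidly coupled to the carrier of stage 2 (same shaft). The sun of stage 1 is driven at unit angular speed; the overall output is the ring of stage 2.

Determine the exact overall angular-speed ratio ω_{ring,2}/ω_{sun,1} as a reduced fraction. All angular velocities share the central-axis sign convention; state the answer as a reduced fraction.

Stage 1: N_ring = 12 + 2·26 = 64
Stage 1: 12(ω_s−ω_c) = −64(ω_r−ω_c),  ω_r=0, ω_s=1
Stage 1: 12(1−ω_c) = −64(0−ω_c)  ⇒  76ω_c = 12  ⇒  ω_c = 3/19
  ⇒ ω_c¹/ω_s¹ = 3/19
Stage 2: N_ring = 24 + 2·16 = 56
Stage 2: 24(ω_s−ω_c) = −56(ω_r−ω_c),  ω_s=0, ω_c=1
Stage 2: ω_r = 1 − (24/56)(0−1) = 10/7
  ⇒ ω_r²/ω_c² = 10/7
Coupling ω_c² = ω_c¹ ⇒ overall = 3/19 × 10/7 = 30/133

30/133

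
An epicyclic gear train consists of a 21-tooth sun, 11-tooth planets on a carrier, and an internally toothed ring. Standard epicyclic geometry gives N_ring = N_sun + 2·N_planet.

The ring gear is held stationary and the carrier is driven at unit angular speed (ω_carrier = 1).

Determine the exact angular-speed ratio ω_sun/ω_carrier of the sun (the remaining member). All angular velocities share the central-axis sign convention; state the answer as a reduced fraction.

64/21

N_ring = 21 + 2·11 = 43
21(ω_s−ω_c) = −43(ω_r−ω_c),  ω_r=0, ω_c=1
ω_s = 1 − (43/21)(0−1) = 64/21
ω_s/ω_c = 64/21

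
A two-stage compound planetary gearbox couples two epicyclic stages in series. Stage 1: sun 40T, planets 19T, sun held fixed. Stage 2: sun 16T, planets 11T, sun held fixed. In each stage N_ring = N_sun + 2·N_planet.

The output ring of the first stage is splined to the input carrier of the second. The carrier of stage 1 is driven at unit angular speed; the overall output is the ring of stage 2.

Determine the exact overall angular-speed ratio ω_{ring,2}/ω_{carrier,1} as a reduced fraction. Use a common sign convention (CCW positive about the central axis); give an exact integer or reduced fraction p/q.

531/247

Stage 1: N_ring = 40 + 2·19 = 78
Stage 1: 40(ω_s−ω_c) = −78(ω_r−ω_c),  ω_s=0, ω_c=1
Stage 1: ω_r = 1 − (40/78)(0−1) = 59/39
  ⇒ ω_r¹/ω_c¹ = 59/39
Stage 2: N_ring = 16 + 2·11 = 38
Stage 2: 16(ω_s−ω_c) = −38(ω_r−ω_c),  ω_s=0, ω_c=1
Stage 2: ω_r = 1 − (16/38)(0−1) = 27/19
  ⇒ ω_r²/ω_c² = 27/19
Coupling ω_c² = ω_r¹ ⇒ overall = 59/39 × 27/19 = 531/247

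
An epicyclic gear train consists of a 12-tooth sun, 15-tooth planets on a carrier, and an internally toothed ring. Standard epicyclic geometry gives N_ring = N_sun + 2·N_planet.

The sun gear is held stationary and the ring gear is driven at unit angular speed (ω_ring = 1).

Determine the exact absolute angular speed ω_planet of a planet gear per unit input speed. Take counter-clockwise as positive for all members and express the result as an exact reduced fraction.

7/5

N_ring = 12 + 2·15 = 42
12(ω_s−ω_c) = −42(ω_r−ω_c),  ω_s=0, ω_r=1
12(0−ω_c) = −42(1−ω_c)  ⇒  54ω_c = 42  ⇒  ω_c = 7/9
sun–planet: 12·(0−7/9) = −15·(ω_p−ω_c)  ⇒  ω_p−ω_c = −(12/15)·(-7/9) = 28/45
ω_p = 7/9 + 28/45 = 7/5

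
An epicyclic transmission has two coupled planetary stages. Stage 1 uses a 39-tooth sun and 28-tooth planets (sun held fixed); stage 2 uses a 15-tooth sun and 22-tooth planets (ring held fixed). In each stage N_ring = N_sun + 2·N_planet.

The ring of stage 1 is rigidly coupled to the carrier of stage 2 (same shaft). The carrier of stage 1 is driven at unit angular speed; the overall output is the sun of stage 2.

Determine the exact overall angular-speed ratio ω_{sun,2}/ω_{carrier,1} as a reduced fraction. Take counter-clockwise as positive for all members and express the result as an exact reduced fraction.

Stage 1: N_ring = 39 + 2·28 = 95
Stage 1: 39(ω_s−ω_c) = −95(ω_r−ω_c),  ω_s=0, ω_c=1
Stage 1: ω_r = 1 − (39/95)(0−1) = 134/95
  ⇒ ω_r¹/ω_c¹ = 134/95
Stage 2: N_ring = 15 + 2·22 = 59
Stage 2: 15(ω_s−ω_c) = −59(ω_r−ω_c),  ω_r=0, ω_c=1
Stage 2: ω_s = 1 − (59/15)(0−1) = 74/15
  ⇒ ω_s²/ω_c² = 74/15
Coupling ω_c² = ω_r¹ ⇒ overall = 134/95 × 74/15 = 9916/1425

9916/1425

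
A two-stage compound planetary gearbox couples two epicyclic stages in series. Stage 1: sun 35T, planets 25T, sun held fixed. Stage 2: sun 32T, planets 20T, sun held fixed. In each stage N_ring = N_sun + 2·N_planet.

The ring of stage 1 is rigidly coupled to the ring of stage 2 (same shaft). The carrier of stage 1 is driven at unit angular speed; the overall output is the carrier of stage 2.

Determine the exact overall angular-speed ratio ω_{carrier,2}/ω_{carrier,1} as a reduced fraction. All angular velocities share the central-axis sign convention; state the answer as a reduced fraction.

Stage 1: N_ring = 35 + 2·25 = 85
Stage 1: 35(ω_s−ω_c) = −85(ω_r−ω_c),  ω_s=0, ω_c=1
Stage 1: ω_r = 1 − (35/85)(0−1) = 24/17
  ⇒ ω_r¹/ω_c¹ = 24/17
Stage 2: N_ring = 32 + 2·20 = 72
Stage 2: 32(ω_s−ω_c) = −72(ω_r−ω_c),  ω_s=0, ω_r=1
Stage 2: 32(0−ω_c) = −72(1−ω_c)  ⇒  104ω_c = 72  ⇒  ω_c = 9/13
  ⇒ ω_c²/ω_r² = 9/13
Coupling ω_r² = ω_r¹ ⇒ overall = 24/17 × 9/13 = 216/221

216/221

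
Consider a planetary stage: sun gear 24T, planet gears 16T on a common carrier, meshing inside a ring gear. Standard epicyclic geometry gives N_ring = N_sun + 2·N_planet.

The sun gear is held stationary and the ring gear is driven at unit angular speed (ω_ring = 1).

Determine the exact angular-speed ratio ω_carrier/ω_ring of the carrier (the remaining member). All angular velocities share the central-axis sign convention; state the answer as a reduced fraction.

N_ring = 24 + 2·16 = 56
24(ω_s−ω_c) = −56(ω_r−ω_c),  ω_s=0, ω_r=1
24(0−ω_c) = −56(1−ω_c)  ⇒  80ω_c = 56  ⇒  ω_c = 7/10
ω_c/ω_r = 7/10

7/10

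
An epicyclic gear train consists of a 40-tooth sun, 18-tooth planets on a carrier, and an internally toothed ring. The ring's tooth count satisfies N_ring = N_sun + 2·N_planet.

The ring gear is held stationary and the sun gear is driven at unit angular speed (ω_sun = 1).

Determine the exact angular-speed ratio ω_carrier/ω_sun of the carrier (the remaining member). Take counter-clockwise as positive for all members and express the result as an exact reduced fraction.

N_ring = 40 + 2·18 = 76
40(ω_s−ω_c) = −76(ω_r−ω_c),  ω_r=0, ω_s=1
40(1−ω_c) = −76(0−ω_c)  ⇒  116ω_c = 40  ⇒  ω_c = 10/29
ω_c/ω_s = 10/29

10/29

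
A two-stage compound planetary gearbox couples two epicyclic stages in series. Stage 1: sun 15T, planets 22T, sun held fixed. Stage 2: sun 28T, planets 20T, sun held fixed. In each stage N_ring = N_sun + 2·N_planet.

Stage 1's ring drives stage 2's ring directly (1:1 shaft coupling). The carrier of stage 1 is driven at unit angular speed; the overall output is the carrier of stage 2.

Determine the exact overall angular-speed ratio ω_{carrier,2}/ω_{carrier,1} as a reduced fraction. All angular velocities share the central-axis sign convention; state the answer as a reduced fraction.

Stage 1: N_ring = 15 + 2·22 = 59
Stage 1: 15(ω_s−ω_c) = −59(ω_r−ω_c),  ω_s=0, ω_c=1
Stage 1: ω_r = 1 − (15/59)(0−1) = 74/59
  ⇒ ω_r¹/ω_c¹ = 74/59
Stage 2: N_ring = 28 + 2·20 = 68
Stage 2: 28(ω_s−ω_c) = −68(ω_r−ω_c),  ω_s=0, ω_r=1
Stage 2: 28(0−ω_c) = −68(1−ω_c)  ⇒  96ω_c = 68  ⇒  ω_c = 17/24
  ⇒ ω_c²/ω_r² = 17/24
Coupling ω_r² = ω_r¹ ⇒ overall = 74/59 × 17/24 = 629/708

629/708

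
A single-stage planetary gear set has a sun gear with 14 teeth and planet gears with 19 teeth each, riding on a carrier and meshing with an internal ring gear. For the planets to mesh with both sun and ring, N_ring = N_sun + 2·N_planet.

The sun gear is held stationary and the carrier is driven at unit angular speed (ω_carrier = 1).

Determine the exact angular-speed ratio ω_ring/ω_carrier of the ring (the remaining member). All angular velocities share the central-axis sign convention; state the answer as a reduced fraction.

33/26

N_ring = 14 + 2·19 = 52
14(ω_s−ω_c) = −52(ω_r−ω_c),  ω_s=0, ω_c=1
ω_r = 1 − (14/52)(0−1) = 33/26
ω_r/ω_c = 33/26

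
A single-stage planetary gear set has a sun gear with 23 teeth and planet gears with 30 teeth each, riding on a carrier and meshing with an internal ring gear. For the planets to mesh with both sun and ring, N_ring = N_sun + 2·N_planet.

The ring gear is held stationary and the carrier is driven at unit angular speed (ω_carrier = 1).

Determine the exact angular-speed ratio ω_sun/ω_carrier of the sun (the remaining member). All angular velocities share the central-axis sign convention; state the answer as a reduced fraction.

N_ring = 23 + 2·30 = 83
23(ω_s−ω_c) = −83(ω_r−ω_c),  ω_r=0, ω_c=1
ω_s = 1 − (83/23)(0−1) = 106/23
ω_s/ω_c = 106/23

106/23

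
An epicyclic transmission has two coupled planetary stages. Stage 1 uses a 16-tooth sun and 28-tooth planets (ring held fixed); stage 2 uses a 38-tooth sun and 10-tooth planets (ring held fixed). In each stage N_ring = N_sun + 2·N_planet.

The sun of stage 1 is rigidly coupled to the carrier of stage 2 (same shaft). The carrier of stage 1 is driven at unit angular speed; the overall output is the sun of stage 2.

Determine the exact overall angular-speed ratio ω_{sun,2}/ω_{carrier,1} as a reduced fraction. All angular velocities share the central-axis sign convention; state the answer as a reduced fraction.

264/19

Stage 1: N_ring = 16 + 2·28 = 72
Stage 1: 16(ω_s−ω_c) = −72(ω_r−ω_c),  ω_r=0, ω_c=1
Stage 1: ω_s = 1 − (72/16)(0−1) = 11/2
  ⇒ ω_s¹/ω_c¹ = 11/2
Stage 2: N_ring = 38 + 2·10 = 58
Stage 2: 38(ω_s−ω_c) = −58(ω_r−ω_c),  ω_r=0, ω_c=1
Stage 2: ω_s = 1 − (58/38)(0−1) = 48/19
  ⇒ ω_s²/ω_c² = 48/19
Coupling ω_c² = ω_s¹ ⇒ overall = 11/2 × 48/19 = 264/19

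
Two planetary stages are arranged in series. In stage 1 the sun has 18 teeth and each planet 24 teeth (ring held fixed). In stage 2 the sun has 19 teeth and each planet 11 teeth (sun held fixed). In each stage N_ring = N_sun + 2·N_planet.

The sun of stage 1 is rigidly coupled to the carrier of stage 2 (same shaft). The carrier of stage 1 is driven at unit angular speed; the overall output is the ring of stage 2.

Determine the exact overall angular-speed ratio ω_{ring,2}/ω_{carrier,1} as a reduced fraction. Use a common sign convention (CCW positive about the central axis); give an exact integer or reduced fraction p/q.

280/41

Stage 1: N_ring = 18 + 2·24 = 66
Stage 1: 18(ω_s−ω_c) = −66(ω_r−ω_c),  ω_r=0, ω_c=1
Stage 1: ω_s = 1 − (66/18)(0−1) = 14/3
  ⇒ ω_s¹/ω_c¹ = 14/3
Stage 2: N_ring = 19 + 2·11 = 41
Stage 2: 19(ω_s−ω_c) = −41(ω_r−ω_c),  ω_s=0, ω_c=1
Stage 2: ω_r = 1 − (19/41)(0−1) = 60/41
  ⇒ ω_r²/ω_c² = 60/41
Coupling ω_c² = ω_s¹ ⇒ overall = 14/3 × 60/41 = 280/41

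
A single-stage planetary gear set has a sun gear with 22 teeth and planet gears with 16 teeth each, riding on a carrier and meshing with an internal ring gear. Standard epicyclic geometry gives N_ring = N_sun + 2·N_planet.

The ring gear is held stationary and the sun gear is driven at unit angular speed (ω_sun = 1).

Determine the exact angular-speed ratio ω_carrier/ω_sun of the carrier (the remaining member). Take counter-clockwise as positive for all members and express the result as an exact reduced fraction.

11/38

N_ring = 22 + 2·16 = 54
22(ω_s−ω_c) = −54(ω_r−ω_c),  ω_r=0, ω_s=1
22(1−ω_c) = −54(0−ω_c)  ⇒  76ω_c = 22  ⇒  ω_c = 11/38
ω_c/ω_s = 11/38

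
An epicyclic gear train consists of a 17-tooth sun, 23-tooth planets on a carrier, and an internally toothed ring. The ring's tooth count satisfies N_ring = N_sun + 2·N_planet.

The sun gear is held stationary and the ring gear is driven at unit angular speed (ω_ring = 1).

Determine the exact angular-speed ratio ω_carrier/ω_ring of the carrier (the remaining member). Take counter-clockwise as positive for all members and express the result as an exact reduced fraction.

63/80

N_ring = 17 + 2·23 = 63
17(ω_s−ω_c) = −63(ω_r−ω_c),  ω_s=0, ω_r=1
17(0−ω_c) = −63(1−ω_c)  ⇒  80ω_c = 63  ⇒  ω_c = 63/80
ω_c/ω_r = 63/80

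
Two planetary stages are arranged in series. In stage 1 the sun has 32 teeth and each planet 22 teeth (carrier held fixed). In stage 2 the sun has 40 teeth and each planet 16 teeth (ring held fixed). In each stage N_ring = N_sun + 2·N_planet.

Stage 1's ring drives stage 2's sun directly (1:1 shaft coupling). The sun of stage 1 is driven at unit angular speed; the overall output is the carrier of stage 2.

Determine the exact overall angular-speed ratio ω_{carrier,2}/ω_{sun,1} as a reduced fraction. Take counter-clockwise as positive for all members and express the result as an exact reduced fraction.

Stage 1: N_ring = 32 + 2·22 = 76
Stage 1: 32(ω_s−ω_c) = −76(ω_r−ω_c),  ω_c=0, ω_s=1
Stage 1: ω_r = 0 − (32/76)(1−0) = -8/19
  ⇒ ω_r¹/ω_s¹ = -8/19
Stage 2: N_ring = 40 + 2·16 = 72
Stage 2: 40(ω_s−ω_c) = −72(ω_r−ω_c),  ω_r=0, ω_s=1
Stage 2: 40(1−ω_c) = −72(0−ω_c)  ⇒  112ω_c = 40  ⇒  ω_c = 5/14
  ⇒ ω_c²/ω_s² = 5/14
Coupling ω_s² = ω_r¹ ⇒ overall = -8/19 × 5/14 = -20/133

-20/133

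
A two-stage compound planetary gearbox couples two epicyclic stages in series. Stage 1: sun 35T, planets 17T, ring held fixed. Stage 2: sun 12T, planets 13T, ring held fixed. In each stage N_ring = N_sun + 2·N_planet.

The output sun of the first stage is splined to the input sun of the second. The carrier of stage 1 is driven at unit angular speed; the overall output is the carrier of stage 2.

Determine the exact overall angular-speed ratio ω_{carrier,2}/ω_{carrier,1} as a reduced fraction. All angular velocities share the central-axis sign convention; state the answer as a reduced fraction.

Stage 1: N_ring = 35 + 2·17 = 69
Stage 1: 35(ω_s−ω_c) = −69(ω_r−ω_c),  ω_r=0, ω_c=1
Stage 1: ω_s = 1 − (69/35)(0−1) = 104/35
  ⇒ ω_s¹/ω_c¹ = 104/35
Stage 2: N_ring = 12 + 2·13 = 38
Stage 2: 12(ω_s−ω_c) = −38(ω_r−ω_c),  ω_r=0, ω_s=1
Stage 2: 12(1−ω_c) = −38(0−ω_c)  ⇒  50ω_c = 12  ⇒  ω_c = 6/25
  ⇒ ω_c²/ω_s² = 6/25
Coupling ω_s² = ω_s¹ ⇒ overall = 104/35 × 6/25 = 624/875

624/875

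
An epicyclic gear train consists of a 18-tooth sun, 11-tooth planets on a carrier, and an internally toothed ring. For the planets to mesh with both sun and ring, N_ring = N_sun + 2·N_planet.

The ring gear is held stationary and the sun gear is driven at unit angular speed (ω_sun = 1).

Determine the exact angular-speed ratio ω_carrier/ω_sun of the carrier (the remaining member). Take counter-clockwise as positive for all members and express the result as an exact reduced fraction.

9/29

N_ring = 18 + 2·11 = 40
18(ω_s−ω_c) = −40(ω_r−ω_c),  ω_r=0, ω_s=1
18(1−ω_c) = −40(0−ω_c)  ⇒  58ω_c = 18  ⇒  ω_c = 9/29
ω_c/ω_s = 9/29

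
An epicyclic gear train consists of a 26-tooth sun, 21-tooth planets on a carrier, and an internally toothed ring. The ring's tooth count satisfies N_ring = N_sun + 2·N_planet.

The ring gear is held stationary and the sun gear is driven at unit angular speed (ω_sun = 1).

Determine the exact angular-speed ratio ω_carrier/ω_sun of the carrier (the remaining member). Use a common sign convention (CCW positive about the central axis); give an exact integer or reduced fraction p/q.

N_ring = 26 + 2·21 = 68
26(ω_s−ω_c) = −68(ω_r−ω_c),  ω_r=0, ω_s=1
26(1−ω_c) = −68(0−ω_c)  ⇒  94ω_c = 26  ⇒  ω_c = 13/47
ω_c/ω_s = 13/47

13/47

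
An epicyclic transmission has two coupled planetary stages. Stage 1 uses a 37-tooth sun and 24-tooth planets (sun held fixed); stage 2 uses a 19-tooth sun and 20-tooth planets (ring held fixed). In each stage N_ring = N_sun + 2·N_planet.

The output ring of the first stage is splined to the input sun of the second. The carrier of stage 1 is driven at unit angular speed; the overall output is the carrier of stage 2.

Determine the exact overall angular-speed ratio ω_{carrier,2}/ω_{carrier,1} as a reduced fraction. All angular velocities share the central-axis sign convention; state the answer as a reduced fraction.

1159/3315

Stage 1: N_ring = 37 + 2·24 = 85
Stage 1: 37(ω_s−ω_c) = −85(ω_r−ω_c),  ω_s=0, ω_c=1
Stage 1: ω_r = 1 − (37/85)(0−1) = 122/85
  ⇒ ω_r¹/ω_c¹ = 122/85
Stage 2: N_ring = 19 + 2·20 = 59
Stage 2: 19(ω_s−ω_c) = −59(ω_r−ω_c),  ω_r=0, ω_s=1
Stage 2: 19(1−ω_c) = −59(0−ω_c)  ⇒  78ω_c = 19  ⇒  ω_c = 19/78
  ⇒ ω_c²/ω_s² = 19/78
Coupling ω_s² = ω_r¹ ⇒ overall = 122/85 × 19/78 = 1159/3315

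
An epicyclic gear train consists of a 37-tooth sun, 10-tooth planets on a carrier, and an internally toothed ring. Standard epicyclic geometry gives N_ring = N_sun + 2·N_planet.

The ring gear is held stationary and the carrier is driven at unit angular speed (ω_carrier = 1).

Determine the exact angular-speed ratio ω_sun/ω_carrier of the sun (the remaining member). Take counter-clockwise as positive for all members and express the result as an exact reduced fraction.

94/37

N_ring = 37 + 2·10 = 57
37(ω_s−ω_c) = −57(ω_r−ω_c),  ω_r=0, ω_c=1
ω_s = 1 − (57/37)(0−1) = 94/37
ω_s/ω_c = 94/37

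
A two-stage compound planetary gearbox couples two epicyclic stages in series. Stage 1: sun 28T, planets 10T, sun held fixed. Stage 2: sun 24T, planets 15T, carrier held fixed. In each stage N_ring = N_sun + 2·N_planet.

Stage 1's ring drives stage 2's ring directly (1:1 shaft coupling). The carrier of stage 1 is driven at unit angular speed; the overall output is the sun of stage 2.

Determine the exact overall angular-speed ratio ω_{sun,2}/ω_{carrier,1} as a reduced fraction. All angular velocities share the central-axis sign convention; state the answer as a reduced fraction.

Stage 1: N_ring = 28 + 2·10 = 48
Stage 1: 28(ω_s−ω_c) = −48(ω_r−ω_c),  ω_s=0, ω_c=1
Stage 1: ω_r = 1 − (28/48)(0−1) = 19/12
  ⇒ ω_r¹/ω_c¹ = 19/12
Stage 2: N_ring = 24 + 2·15 = 54
Stage 2: 24(ω_s−ω_c) = −54(ω_r−ω_c),  ω_c=0, ω_r=1
Stage 2: ω_s = 0 − (54/24)(1−0) = -9/4
  ⇒ ω_s²/ω_r² = -9/4
Coupling ω_r² = ω_r¹ ⇒ overall = 19/12 × -9/4 = -57/16

-57/16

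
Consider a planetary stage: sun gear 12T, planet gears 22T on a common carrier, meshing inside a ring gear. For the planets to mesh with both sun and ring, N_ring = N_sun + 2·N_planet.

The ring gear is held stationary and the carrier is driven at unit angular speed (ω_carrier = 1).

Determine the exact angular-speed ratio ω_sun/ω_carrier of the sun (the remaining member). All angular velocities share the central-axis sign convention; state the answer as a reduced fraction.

17/3

N_ring = 12 + 2·22 = 56
12(ω_s−ω_c) = −56(ω_r−ω_c),  ω_r=0, ω_c=1
ω_s = 1 − (56/12)(0−1) = 17/3
ω_s/ω_c = 17/3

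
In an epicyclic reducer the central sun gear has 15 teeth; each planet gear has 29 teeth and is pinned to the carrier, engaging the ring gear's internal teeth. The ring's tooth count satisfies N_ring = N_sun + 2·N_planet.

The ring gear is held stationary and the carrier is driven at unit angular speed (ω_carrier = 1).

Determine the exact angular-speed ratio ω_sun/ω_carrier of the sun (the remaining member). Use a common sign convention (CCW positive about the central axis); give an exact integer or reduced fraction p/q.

88/15

N_ring = 15 + 2·29 = 73
15(ω_s−ω_c) = −73(ω_r−ω_c),  ω_r=0, ω_c=1
ω_s = 1 − (73/15)(0−1) = 88/15
ω_s/ω_c = 88/15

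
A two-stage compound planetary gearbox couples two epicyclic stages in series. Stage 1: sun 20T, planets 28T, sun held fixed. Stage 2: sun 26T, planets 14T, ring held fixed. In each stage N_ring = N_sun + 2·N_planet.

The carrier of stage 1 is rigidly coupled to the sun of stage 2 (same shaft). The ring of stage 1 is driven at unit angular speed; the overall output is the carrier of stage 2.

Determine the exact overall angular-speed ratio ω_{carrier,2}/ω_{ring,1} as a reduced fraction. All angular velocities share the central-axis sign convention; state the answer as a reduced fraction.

Stage 1: N_ring = 20 + 2·28 = 76
Stage 1: 20(ω_s−ω_c) = −76(ω_r−ω_c),  ω_s=0, ω_r=1
Stage 1: 20(0−ω_c) = −76(1−ω_c)  ⇒  96ω_c = 76  ⇒  ω_c = 19/24
  ⇒ ω_c¹/ω_r¹ = 19/24
Stage 2: N_ring = 26 + 2·14 = 54
Stage 2: 26(ω_s−ω_c) = −54(ω_r−ω_c),  ω_r=0, ω_s=1
Stage 2: 26(1−ω_c) = −54(0−ω_c)  ⇒  80ω_c = 26  ⇒  ω_c = 13/40
  ⇒ ω_c²/ω_s² = 13/40
Coupling ω_s² = ω_c¹ ⇒ overall = 19/24 × 13/40 = 247/960

247/960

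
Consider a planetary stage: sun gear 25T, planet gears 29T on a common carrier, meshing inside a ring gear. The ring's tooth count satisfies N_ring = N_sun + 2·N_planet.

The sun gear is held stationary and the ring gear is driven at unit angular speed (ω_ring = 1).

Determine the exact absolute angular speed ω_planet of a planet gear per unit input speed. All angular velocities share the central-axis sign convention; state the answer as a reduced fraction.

N_ring = 25 + 2·29 = 83
25(ω_s−ω_c) = −83(ω_r−ω_c),  ω_s=0, ω_r=1
25(0−ω_c) = −83(1−ω_c)  ⇒  108ω_c = 83  ⇒  ω_c = 83/108
sun–planet: 25·(0−83/108) = −29·(ω_p−ω_c)  ⇒  ω_p−ω_c = −(25/29)·(-83/108) = 2075/3132
ω_p = 83/108 + 2075/3132 = 83/58

83/58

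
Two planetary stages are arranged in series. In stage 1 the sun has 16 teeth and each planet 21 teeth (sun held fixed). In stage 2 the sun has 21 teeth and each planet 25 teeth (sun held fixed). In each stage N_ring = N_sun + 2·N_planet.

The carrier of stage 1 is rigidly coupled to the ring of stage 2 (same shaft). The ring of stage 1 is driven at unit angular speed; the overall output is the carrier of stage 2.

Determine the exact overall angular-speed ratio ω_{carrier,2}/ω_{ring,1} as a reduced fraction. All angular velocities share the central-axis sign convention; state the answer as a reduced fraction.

Stage 1: N_ring = 16 + 2·21 = 58
Stage 1: 16(ω_s−ω_c) = −58(ω_r−ω_c),  ω_s=0, ω_r=1
Stage 1: 16(0−ω_c) = −58(1−ω_c)  ⇒  74ω_c = 58  ⇒  ω_c = 29/37
  ⇒ ω_c¹/ω_r¹ = 29/37
Stage 2: N_ring = 21 + 2·25 = 71
Stage 2: 21(ω_s−ω_c) = −71(ω_r−ω_c),  ω_s=0, ω_r=1
Stage 2: 21(0−ω_c) = −71(1−ω_c)  ⇒  92ω_c = 71  ⇒  ω_c = 71/92
  ⇒ ω_c²/ω_r² = 71/92
Coupling ω_r² = ω_c¹ ⇒ overall = 29/37 × 71/92 = 2059/3404

2059/3404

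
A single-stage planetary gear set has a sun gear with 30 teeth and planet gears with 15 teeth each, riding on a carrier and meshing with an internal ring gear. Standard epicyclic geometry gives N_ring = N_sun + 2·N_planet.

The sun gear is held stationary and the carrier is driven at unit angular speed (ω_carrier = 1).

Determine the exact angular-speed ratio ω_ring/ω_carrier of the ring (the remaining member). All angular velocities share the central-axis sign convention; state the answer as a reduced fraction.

N_ring = 30 + 2·15 = 60
30(ω_s−ω_c) = −60(ω_r−ω_c),  ω_s=0, ω_c=1
ω_r = 1 − (30/60)(0−1) = 3/2
ω_r/ω_c = 3/2

3/2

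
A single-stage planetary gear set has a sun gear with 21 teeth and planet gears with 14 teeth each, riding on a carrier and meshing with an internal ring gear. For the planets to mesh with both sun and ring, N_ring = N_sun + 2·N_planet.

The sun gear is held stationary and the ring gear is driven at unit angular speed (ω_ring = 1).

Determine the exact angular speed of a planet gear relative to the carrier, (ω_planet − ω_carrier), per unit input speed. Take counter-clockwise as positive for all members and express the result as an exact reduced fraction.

21/20

N_ring = 21 + 2·14 = 49
21(ω_s−ω_c) = −49(ω_r−ω_c),  ω_s=0, ω_r=1
21(0−ω_c) = −49(1−ω_c)  ⇒  70ω_c = 49  ⇒  ω_c = 7/10
sun–planet: 21·(0−7/10) = −14·(ω_p−ω_c)  ⇒  ω_p−ω_c = −(21/14)·(-7/10) = 21/20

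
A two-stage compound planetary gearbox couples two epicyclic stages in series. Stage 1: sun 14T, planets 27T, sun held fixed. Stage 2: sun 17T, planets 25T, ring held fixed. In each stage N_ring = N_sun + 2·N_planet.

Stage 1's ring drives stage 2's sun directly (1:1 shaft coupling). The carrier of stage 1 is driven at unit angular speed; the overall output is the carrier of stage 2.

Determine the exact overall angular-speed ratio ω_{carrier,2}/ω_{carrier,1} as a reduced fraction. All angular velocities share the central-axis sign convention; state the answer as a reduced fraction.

41/168

Stage 1: N_ring = 14 + 2·27 = 68
Stage 1: 14(ω_s−ω_c) = −68(ω_r−ω_c),  ω_s=0, ω_c=1
Stage 1: ω_r = 1 − (14/68)(0−1) = 41/34
  ⇒ ω_r¹/ω_c¹ = 41/34
Stage 2: N_ring = 17 + 2·25 = 67
Stage 2: 17(ω_s−ω_c) = −67(ω_r−ω_c),  ω_r=0, ω_s=1
Stage 2: 17(1−ω_c) = −67(0−ω_c)  ⇒  84ω_c = 17  ⇒  ω_c = 17/84
  ⇒ ω_c²/ω_s² = 17/84
Coupling ω_s² = ω_r¹ ⇒ overall = 41/34 × 17/84 = 41/168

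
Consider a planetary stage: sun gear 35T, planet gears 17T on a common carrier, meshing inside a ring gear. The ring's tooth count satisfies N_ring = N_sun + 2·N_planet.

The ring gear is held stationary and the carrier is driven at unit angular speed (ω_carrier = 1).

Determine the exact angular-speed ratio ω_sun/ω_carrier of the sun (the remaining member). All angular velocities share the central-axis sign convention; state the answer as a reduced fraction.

104/35

N_ring = 35 + 2·17 = 69
35(ω_s−ω_c) = −69(ω_r−ω_c),  ω_r=0, ω_c=1
ω_s = 1 − (69/35)(0−1) = 104/35
ω_s/ω_c = 104/35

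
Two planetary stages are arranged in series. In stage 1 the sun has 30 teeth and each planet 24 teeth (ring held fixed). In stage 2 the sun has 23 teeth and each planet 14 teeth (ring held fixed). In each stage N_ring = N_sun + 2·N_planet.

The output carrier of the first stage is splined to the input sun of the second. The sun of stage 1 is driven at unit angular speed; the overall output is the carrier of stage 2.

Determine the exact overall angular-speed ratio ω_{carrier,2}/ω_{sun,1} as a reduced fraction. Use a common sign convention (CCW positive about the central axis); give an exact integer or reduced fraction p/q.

Stage 1: N_ring = 30 + 2·24 = 78
Stage 1: 30(ω_s−ω_c) = −78(ω_r−ω_c),  ω_r=0, ω_s=1
Stage 1: 30(1−ω_c) = −78(0−ω_c)  ⇒  108ω_c = 30  ⇒  ω_c = 5/18
  ⇒ ω_c¹/ω_s¹ = 5/18
Stage 2: N_ring = 23 + 2·14 = 51
Stage 2: 23(ω_s−ω_c) = −51(ω_r−ω_c),  ω_r=0, ω_s=1
Stage 2: 23(1−ω_c) = −51(0−ω_c)  ⇒  74ω_c = 23  ⇒  ω_c = 23/74
  ⇒ ω_c²/ω_s² = 23/74
Coupling ω_s² = ω_c¹ ⇒ overall = 5/18 × 23/74 = 115/1332

115/1332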